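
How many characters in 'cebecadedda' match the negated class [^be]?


Negated class [^be] matches any char NOT in {b, e}
Scanning 'cebecadedda':
  pos 0: 'c' -> MATCH
  pos 1: 'e' -> no (excluded)
  pos 2: 'b' -> no (excluded)
  pos 3: 'e' -> no (excluded)
  pos 4: 'c' -> MATCH
  pos 5: 'a' -> MATCH
  pos 6: 'd' -> MATCH
  pos 7: 'e' -> no (excluded)
  pos 8: 'd' -> MATCH
  pos 9: 'd' -> MATCH
  pos 10: 'a' -> MATCH
Total matches: 7

7


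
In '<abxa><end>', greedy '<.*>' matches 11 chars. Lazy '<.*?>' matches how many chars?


Greedy '<.*>' tries to match as MUCH as possible.
Lazy '<.*?>' tries to match as LITTLE as possible.

String: '<abxa><end>'
Greedy '<.*>' starts at first '<' and extends to the LAST '>': '<abxa><end>' (11 chars)
Lazy '<.*?>' starts at first '<' and stops at the FIRST '>': '<abxa>' (6 chars)

6


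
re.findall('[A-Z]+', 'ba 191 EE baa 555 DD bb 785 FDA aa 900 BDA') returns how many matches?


Pattern '[A-Z]+' finds one or more uppercase letters.
Text: 'ba 191 EE baa 555 DD bb 785 FDA aa 900 BDA'
Scanning for matches:
  Match 1: 'EE'
  Match 2: 'DD'
  Match 3: 'FDA'
  Match 4: 'BDA'
Total matches: 4

4


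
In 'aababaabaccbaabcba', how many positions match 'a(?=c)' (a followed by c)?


Lookahead 'a(?=c)' matches 'a' only when followed by 'c'.
String: 'aababaabaccbaabcba'
Checking each position where char is 'a':
  pos 0: 'a' -> no (next='a')
  pos 1: 'a' -> no (next='b')
  pos 3: 'a' -> no (next='b')
  pos 5: 'a' -> no (next='a')
  pos 6: 'a' -> no (next='b')
  pos 8: 'a' -> MATCH (next='c')
  pos 12: 'a' -> no (next='a')
  pos 13: 'a' -> no (next='b')
Matching positions: [8]
Count: 1

1


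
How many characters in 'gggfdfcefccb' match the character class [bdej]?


Character class [bdej] matches any of: {b, d, e, j}
Scanning string 'gggfdfcefccb' character by character:
  pos 0: 'g' -> no
  pos 1: 'g' -> no
  pos 2: 'g' -> no
  pos 3: 'f' -> no
  pos 4: 'd' -> MATCH
  pos 5: 'f' -> no
  pos 6: 'c' -> no
  pos 7: 'e' -> MATCH
  pos 8: 'f' -> no
  pos 9: 'c' -> no
  pos 10: 'c' -> no
  pos 11: 'b' -> MATCH
Total matches: 3

3


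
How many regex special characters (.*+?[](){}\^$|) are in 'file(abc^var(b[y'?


Regex special characters are: . * + ? [ ] ( ) { } \ ^ $ |
Scanning 'file(abc^var(b[y':
  pos 4: '(' -> SPECIAL
  pos 8: '^' -> SPECIAL
  pos 12: '(' -> SPECIAL
  pos 14: '[' -> SPECIAL
Special chars found: ['(', '^', '(', '[']
Total: 4

4


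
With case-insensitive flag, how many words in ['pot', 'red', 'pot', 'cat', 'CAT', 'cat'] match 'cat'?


Case-insensitive matching: compare each word's lowercase form to 'cat'.
  'pot' -> lower='pot' -> no
  'red' -> lower='red' -> no
  'pot' -> lower='pot' -> no
  'cat' -> lower='cat' -> MATCH
  'CAT' -> lower='cat' -> MATCH
  'cat' -> lower='cat' -> MATCH
Matches: ['cat', 'CAT', 'cat']
Count: 3

3


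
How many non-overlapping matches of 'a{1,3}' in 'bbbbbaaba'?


Pattern 'a{1,3}' matches between 1 and 3 consecutive a's (greedy).
String: 'bbbbbaaba'
Finding runs of a's and applying greedy matching:
  Run at pos 5: 'aa' (length 2)
  Run at pos 8: 'a' (length 1)
Matches: ['aa', 'a']
Count: 2

2


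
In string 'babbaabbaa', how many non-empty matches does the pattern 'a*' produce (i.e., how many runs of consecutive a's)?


Pattern 'a*' matches zero or more a's. We want non-empty runs of consecutive a's.
String: 'babbaabbaa'
Walking through the string to find runs of a's:
  Run 1: positions 1-1 -> 'a'
  Run 2: positions 4-5 -> 'aa'
  Run 3: positions 8-9 -> 'aa'
Non-empty runs found: ['a', 'aa', 'aa']
Count: 3

3


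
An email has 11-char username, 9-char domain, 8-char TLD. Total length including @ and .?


An email address has format: username@domain.tld
Username length: 11
'@' character: 1
Domain length: 9
'.' character: 1
TLD length: 8
Total = 11 + 1 + 9 + 1 + 8 = 30

30


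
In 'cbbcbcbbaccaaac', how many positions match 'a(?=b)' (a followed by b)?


Lookahead 'a(?=b)' matches 'a' only when followed by 'b'.
String: 'cbbcbcbbaccaaac'
Checking each position where char is 'a':
  pos 8: 'a' -> no (next='c')
  pos 11: 'a' -> no (next='a')
  pos 12: 'a' -> no (next='a')
  pos 13: 'a' -> no (next='c')
Matching positions: []
Count: 0

0


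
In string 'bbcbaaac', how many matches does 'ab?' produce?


Pattern 'ab?' matches 'a' optionally followed by 'b'.
String: 'bbcbaaac'
Scanning left to right for 'a' then checking next char:
  Match 1: 'a' (a not followed by b)
  Match 2: 'a' (a not followed by b)
  Match 3: 'a' (a not followed by b)
Total matches: 3

3


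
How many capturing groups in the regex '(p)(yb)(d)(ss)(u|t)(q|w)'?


To count capturing groups, count each '(' that starts a group.
Pattern: '(p)(yb)(d)(ss)(u|t)(q|w)'
Walking through the pattern:
  Position 0: '(' -> group #1
  Position 3: '(' -> group #2
  Position 7: '(' -> group #3
  Position 10: '(' -> group #4
  Position 14: '(' -> group #5
  Position 19: '(' -> group #6
Total capturing groups: 6

6


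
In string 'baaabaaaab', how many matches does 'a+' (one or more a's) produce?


Pattern 'a+' matches one or more consecutive a's.
String: 'baaabaaaab'
Scanning for runs of a:
  Match 1: 'aaa' (length 3)
  Match 2: 'aaaa' (length 4)
Total matches: 2

2


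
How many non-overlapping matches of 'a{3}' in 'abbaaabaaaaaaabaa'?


Pattern 'a{3}' matches exactly 3 consecutive a's (greedy, non-overlapping).
String: 'abbaaabaaaaaaabaa'
Scanning for runs of a's:
  Run at pos 0: 'a' (length 1) -> 0 match(es)
  Run at pos 3: 'aaa' (length 3) -> 1 match(es)
  Run at pos 7: 'aaaaaaa' (length 7) -> 2 match(es)
  Run at pos 15: 'aa' (length 2) -> 0 match(es)
Matches found: ['aaa', 'aaa', 'aaa']
Total: 3

3


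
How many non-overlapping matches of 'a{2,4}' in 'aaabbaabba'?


Pattern 'a{2,4}' matches between 2 and 4 consecutive a's (greedy).
String: 'aaabbaabba'
Finding runs of a's and applying greedy matching:
  Run at pos 0: 'aaa' (length 3)
  Run at pos 5: 'aa' (length 2)
  Run at pos 9: 'a' (length 1)
Matches: ['aaa', 'aa']
Count: 2

2


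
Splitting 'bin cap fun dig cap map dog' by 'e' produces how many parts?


Splitting by 'e' breaks the string at each occurrence of the separator.
Text: 'bin cap fun dig cap map dog'
Parts after split:
  Part 1: 'bin cap fun dig cap map dog'
Total parts: 1

1


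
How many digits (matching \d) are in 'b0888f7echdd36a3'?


\d matches any digit 0-9.
Scanning 'b0888f7echdd36a3':
  pos 1: '0' -> DIGIT
  pos 2: '8' -> DIGIT
  pos 3: '8' -> DIGIT
  pos 4: '8' -> DIGIT
  pos 6: '7' -> DIGIT
  pos 12: '3' -> DIGIT
  pos 13: '6' -> DIGIT
  pos 15: '3' -> DIGIT
Digits found: ['0', '8', '8', '8', '7', '3', '6', '3']
Total: 8

8


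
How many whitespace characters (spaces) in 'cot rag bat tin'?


\s matches whitespace characters (spaces, tabs, etc.).
Text: 'cot rag bat tin'
This text has 4 words separated by spaces.
Number of spaces = number of words - 1 = 4 - 1 = 3

3


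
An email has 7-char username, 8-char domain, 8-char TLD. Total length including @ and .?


An email address has format: username@domain.tld
Username length: 7
'@' character: 1
Domain length: 8
'.' character: 1
TLD length: 8
Total = 7 + 1 + 8 + 1 + 8 = 25

25


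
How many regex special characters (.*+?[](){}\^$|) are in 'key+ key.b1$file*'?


Regex special characters are: . * + ? [ ] ( ) { } \ ^ $ |
Scanning 'key+ key.b1$file*':
  pos 3: '+' -> SPECIAL
  pos 8: '.' -> SPECIAL
  pos 11: '$' -> SPECIAL
  pos 16: '*' -> SPECIAL
Special chars found: ['+', '.', '$', '*']
Total: 4

4


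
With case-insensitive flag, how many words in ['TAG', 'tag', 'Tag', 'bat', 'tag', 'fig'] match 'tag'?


Case-insensitive matching: compare each word's lowercase form to 'tag'.
  'TAG' -> lower='tag' -> MATCH
  'tag' -> lower='tag' -> MATCH
  'Tag' -> lower='tag' -> MATCH
  'bat' -> lower='bat' -> no
  'tag' -> lower='tag' -> MATCH
  'fig' -> lower='fig' -> no
Matches: ['TAG', 'tag', 'Tag', 'tag']
Count: 4

4


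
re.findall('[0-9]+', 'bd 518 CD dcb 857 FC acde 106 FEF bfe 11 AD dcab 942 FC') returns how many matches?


Pattern '[0-9]+' finds one or more digits.
Text: 'bd 518 CD dcb 857 FC acde 106 FEF bfe 11 AD dcab 942 FC'
Scanning for matches:
  Match 1: '518'
  Match 2: '857'
  Match 3: '106'
  Match 4: '11'
  Match 5: '942'
Total matches: 5

5


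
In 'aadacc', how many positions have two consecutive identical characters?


Looking for consecutive identical characters in 'aadacc':
  pos 0-1: 'a' vs 'a' -> MATCH ('aa')
  pos 1-2: 'a' vs 'd' -> different
  pos 2-3: 'd' vs 'a' -> different
  pos 3-4: 'a' vs 'c' -> different
  pos 4-5: 'c' vs 'c' -> MATCH ('cc')
Consecutive identical pairs: ['aa', 'cc']
Count: 2

2


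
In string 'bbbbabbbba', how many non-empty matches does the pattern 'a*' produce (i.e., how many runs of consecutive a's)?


Pattern 'a*' matches zero or more a's. We want non-empty runs of consecutive a's.
String: 'bbbbabbbba'
Walking through the string to find runs of a's:
  Run 1: positions 4-4 -> 'a'
  Run 2: positions 9-9 -> 'a'
Non-empty runs found: ['a', 'a']
Count: 2

2


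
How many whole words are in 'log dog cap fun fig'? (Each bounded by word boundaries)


Word boundaries (\b) mark the start/end of each word.
Text: 'log dog cap fun fig'
Splitting by whitespace:
  Word 1: 'log'
  Word 2: 'dog'
  Word 3: 'cap'
  Word 4: 'fun'
  Word 5: 'fig'
Total whole words: 5

5


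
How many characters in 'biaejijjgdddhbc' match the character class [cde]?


Character class [cde] matches any of: {c, d, e}
Scanning string 'biaejijjgdddhbc' character by character:
  pos 0: 'b' -> no
  pos 1: 'i' -> no
  pos 2: 'a' -> no
  pos 3: 'e' -> MATCH
  pos 4: 'j' -> no
  pos 5: 'i' -> no
  pos 6: 'j' -> no
  pos 7: 'j' -> no
  pos 8: 'g' -> no
  pos 9: 'd' -> MATCH
  pos 10: 'd' -> MATCH
  pos 11: 'd' -> MATCH
  pos 12: 'h' -> no
  pos 13: 'b' -> no
  pos 14: 'c' -> MATCH
Total matches: 5

5


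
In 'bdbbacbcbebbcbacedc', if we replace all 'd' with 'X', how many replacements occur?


re.sub('d', 'X', text) replaces every occurrence of 'd' with 'X'.
Text: 'bdbbacbcbebbcbacedc'
Scanning for 'd':
  pos 1: 'd' -> replacement #1
  pos 17: 'd' -> replacement #2
Total replacements: 2

2


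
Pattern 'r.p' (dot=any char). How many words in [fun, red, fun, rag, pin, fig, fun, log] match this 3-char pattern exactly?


Pattern 'r.p' means: starts with 'r', any single char, ends with 'p'.
Checking each word (must be exactly 3 chars):
  'fun' (len=3): no
  'red' (len=3): no
  'fun' (len=3): no
  'rag' (len=3): no
  'pin' (len=3): no
  'fig' (len=3): no
  'fun' (len=3): no
  'log' (len=3): no
Matching words: []
Total: 0

0


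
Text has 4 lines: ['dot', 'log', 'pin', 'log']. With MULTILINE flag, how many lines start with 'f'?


With MULTILINE flag, ^ matches the start of each line.
Lines: ['dot', 'log', 'pin', 'log']
Checking which lines start with 'f':
  Line 1: 'dot' -> no
  Line 2: 'log' -> no
  Line 3: 'pin' -> no
  Line 4: 'log' -> no
Matching lines: []
Count: 0

0


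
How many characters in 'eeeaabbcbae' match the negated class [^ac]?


Negated class [^ac] matches any char NOT in {a, c}
Scanning 'eeeaabbcbae':
  pos 0: 'e' -> MATCH
  pos 1: 'e' -> MATCH
  pos 2: 'e' -> MATCH
  pos 3: 'a' -> no (excluded)
  pos 4: 'a' -> no (excluded)
  pos 5: 'b' -> MATCH
  pos 6: 'b' -> MATCH
  pos 7: 'c' -> no (excluded)
  pos 8: 'b' -> MATCH
  pos 9: 'a' -> no (excluded)
  pos 10: 'e' -> MATCH
Total matches: 7

7


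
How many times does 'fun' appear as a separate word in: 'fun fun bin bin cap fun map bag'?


Scanning each word for exact match 'fun':
  Word 1: 'fun' -> MATCH
  Word 2: 'fun' -> MATCH
  Word 3: 'bin' -> no
  Word 4: 'bin' -> no
  Word 5: 'cap' -> no
  Word 6: 'fun' -> MATCH
  Word 7: 'map' -> no
  Word 8: 'bag' -> no
Total matches: 3

3


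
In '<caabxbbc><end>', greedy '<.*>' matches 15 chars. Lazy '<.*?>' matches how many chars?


Greedy '<.*>' tries to match as MUCH as possible.
Lazy '<.*?>' tries to match as LITTLE as possible.

String: '<caabxbbc><end>'
Greedy '<.*>' starts at first '<' and extends to the LAST '>': '<caabxbbc><end>' (15 chars)
Lazy '<.*?>' starts at first '<' and stops at the FIRST '>': '<caabxbbc>' (10 chars)

10


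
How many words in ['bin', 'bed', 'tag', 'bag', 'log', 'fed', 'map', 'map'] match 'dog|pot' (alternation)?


Alternation 'dog|pot' matches either 'dog' or 'pot'.
Checking each word:
  'bin' -> no
  'bed' -> no
  'tag' -> no
  'bag' -> no
  'log' -> no
  'fed' -> no
  'map' -> no
  'map' -> no
Matches: []
Count: 0

0


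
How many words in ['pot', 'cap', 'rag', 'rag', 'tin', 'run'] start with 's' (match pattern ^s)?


Pattern ^s anchors to start of word. Check which words begin with 's':
  'pot' -> no
  'cap' -> no
  'rag' -> no
  'rag' -> no
  'tin' -> no
  'run' -> no
Matching words: []
Count: 0

0


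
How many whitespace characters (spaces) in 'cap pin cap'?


\s matches whitespace characters (spaces, tabs, etc.).
Text: 'cap pin cap'
This text has 3 words separated by spaces.
Number of spaces = number of words - 1 = 3 - 1 = 2

2


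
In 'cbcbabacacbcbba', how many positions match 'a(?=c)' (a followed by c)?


Lookahead 'a(?=c)' matches 'a' only when followed by 'c'.
String: 'cbcbabacacbcbba'
Checking each position where char is 'a':
  pos 4: 'a' -> no (next='b')
  pos 6: 'a' -> MATCH (next='c')
  pos 8: 'a' -> MATCH (next='c')
Matching positions: [6, 8]
Count: 2

2


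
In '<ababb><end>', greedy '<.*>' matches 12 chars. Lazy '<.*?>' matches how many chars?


Greedy '<.*>' tries to match as MUCH as possible.
Lazy '<.*?>' tries to match as LITTLE as possible.

String: '<ababb><end>'
Greedy '<.*>' starts at first '<' and extends to the LAST '>': '<ababb><end>' (12 chars)
Lazy '<.*?>' starts at first '<' and stops at the FIRST '>': '<ababb>' (7 chars)

7


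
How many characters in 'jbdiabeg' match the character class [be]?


Character class [be] matches any of: {b, e}
Scanning string 'jbdiabeg' character by character:
  pos 0: 'j' -> no
  pos 1: 'b' -> MATCH
  pos 2: 'd' -> no
  pos 3: 'i' -> no
  pos 4: 'a' -> no
  pos 5: 'b' -> MATCH
  pos 6: 'e' -> MATCH
  pos 7: 'g' -> no
Total matches: 3

3


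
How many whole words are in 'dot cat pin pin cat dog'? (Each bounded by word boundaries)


Word boundaries (\b) mark the start/end of each word.
Text: 'dot cat pin pin cat dog'
Splitting by whitespace:
  Word 1: 'dot'
  Word 2: 'cat'
  Word 3: 'pin'
  Word 4: 'pin'
  Word 5: 'cat'
  Word 6: 'dog'
Total whole words: 6

6


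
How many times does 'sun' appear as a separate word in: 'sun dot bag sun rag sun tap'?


Scanning each word for exact match 'sun':
  Word 1: 'sun' -> MATCH
  Word 2: 'dot' -> no
  Word 3: 'bag' -> no
  Word 4: 'sun' -> MATCH
  Word 5: 'rag' -> no
  Word 6: 'sun' -> MATCH
  Word 7: 'tap' -> no
Total matches: 3

3


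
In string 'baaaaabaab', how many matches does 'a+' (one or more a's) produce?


Pattern 'a+' matches one or more consecutive a's.
String: 'baaaaabaab'
Scanning for runs of a:
  Match 1: 'aaaaa' (length 5)
  Match 2: 'aa' (length 2)
Total matches: 2

2


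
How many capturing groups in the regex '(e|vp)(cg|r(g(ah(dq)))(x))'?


To count capturing groups, count each '(' that starts a group.
Pattern: '(e|vp)(cg|r(g(ah(dq)))(x))'
Walking through the pattern:
  Position 0: '(' -> group #1
  Position 6: '(' -> group #2
  Position 11: '(' -> group #3
  Position 13: '(' -> group #4
  Position 16: '(' -> group #5
  Position 22: '(' -> group #6
Total capturing groups: 6

6


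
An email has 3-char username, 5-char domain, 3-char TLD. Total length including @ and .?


An email address has format: username@domain.tld
Username length: 3
'@' character: 1
Domain length: 5
'.' character: 1
TLD length: 3
Total = 3 + 1 + 5 + 1 + 3 = 13

13


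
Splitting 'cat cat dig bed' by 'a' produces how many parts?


Splitting by 'a' breaks the string at each occurrence of the separator.
Text: 'cat cat dig bed'
Parts after split:
  Part 1: 'c'
  Part 2: 't c'
  Part 3: 't dig bed'
Total parts: 3

3


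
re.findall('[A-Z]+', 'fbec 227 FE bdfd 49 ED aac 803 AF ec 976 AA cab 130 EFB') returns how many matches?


Pattern '[A-Z]+' finds one or more uppercase letters.
Text: 'fbec 227 FE bdfd 49 ED aac 803 AF ec 976 AA cab 130 EFB'
Scanning for matches:
  Match 1: 'FE'
  Match 2: 'ED'
  Match 3: 'AF'
  Match 4: 'AA'
  Match 5: 'EFB'
Total matches: 5

5


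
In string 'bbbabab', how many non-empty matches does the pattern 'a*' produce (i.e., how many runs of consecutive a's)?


Pattern 'a*' matches zero or more a's. We want non-empty runs of consecutive a's.
String: 'bbbabab'
Walking through the string to find runs of a's:
  Run 1: positions 3-3 -> 'a'
  Run 2: positions 5-5 -> 'a'
Non-empty runs found: ['a', 'a']
Count: 2

2


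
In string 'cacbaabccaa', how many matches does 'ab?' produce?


Pattern 'ab?' matches 'a' optionally followed by 'b'.
String: 'cacbaabccaa'
Scanning left to right for 'a' then checking next char:
  Match 1: 'a' (a not followed by b)
  Match 2: 'a' (a not followed by b)
  Match 3: 'ab' (a followed by b)
  Match 4: 'a' (a not followed by b)
  Match 5: 'a' (a not followed by b)
Total matches: 5

5


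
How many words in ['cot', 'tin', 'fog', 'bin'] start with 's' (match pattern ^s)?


Pattern ^s anchors to start of word. Check which words begin with 's':
  'cot' -> no
  'tin' -> no
  'fog' -> no
  'bin' -> no
Matching words: []
Count: 0

0


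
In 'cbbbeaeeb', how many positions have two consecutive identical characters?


Looking for consecutive identical characters in 'cbbbeaeeb':
  pos 0-1: 'c' vs 'b' -> different
  pos 1-2: 'b' vs 'b' -> MATCH ('bb')
  pos 2-3: 'b' vs 'b' -> MATCH ('bb')
  pos 3-4: 'b' vs 'e' -> different
  pos 4-5: 'e' vs 'a' -> different
  pos 5-6: 'a' vs 'e' -> different
  pos 6-7: 'e' vs 'e' -> MATCH ('ee')
  pos 7-8: 'e' vs 'b' -> different
Consecutive identical pairs: ['bb', 'bb', 'ee']
Count: 3

3


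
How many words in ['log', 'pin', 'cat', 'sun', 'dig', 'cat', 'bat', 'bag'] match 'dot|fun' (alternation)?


Alternation 'dot|fun' matches either 'dot' or 'fun'.
Checking each word:
  'log' -> no
  'pin' -> no
  'cat' -> no
  'sun' -> no
  'dig' -> no
  'cat' -> no
  'bat' -> no
  'bag' -> no
Matches: []
Count: 0

0


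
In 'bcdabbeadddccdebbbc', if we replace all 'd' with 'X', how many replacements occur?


re.sub('d', 'X', text) replaces every occurrence of 'd' with 'X'.
Text: 'bcdabbeadddccdebbbc'
Scanning for 'd':
  pos 2: 'd' -> replacement #1
  pos 8: 'd' -> replacement #2
  pos 9: 'd' -> replacement #3
  pos 10: 'd' -> replacement #4
  pos 13: 'd' -> replacement #5
Total replacements: 5

5


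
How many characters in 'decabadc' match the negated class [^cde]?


Negated class [^cde] matches any char NOT in {c, d, e}
Scanning 'decabadc':
  pos 0: 'd' -> no (excluded)
  pos 1: 'e' -> no (excluded)
  pos 2: 'c' -> no (excluded)
  pos 3: 'a' -> MATCH
  pos 4: 'b' -> MATCH
  pos 5: 'a' -> MATCH
  pos 6: 'd' -> no (excluded)
  pos 7: 'c' -> no (excluded)
Total matches: 3

3


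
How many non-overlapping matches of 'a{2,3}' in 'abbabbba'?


Pattern 'a{2,3}' matches between 2 and 3 consecutive a's (greedy).
String: 'abbabbba'
Finding runs of a's and applying greedy matching:
  Run at pos 0: 'a' (length 1)
  Run at pos 3: 'a' (length 1)
  Run at pos 7: 'a' (length 1)
Matches: []
Count: 0

0


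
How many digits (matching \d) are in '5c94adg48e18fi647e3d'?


\d matches any digit 0-9.
Scanning '5c94adg48e18fi647e3d':
  pos 0: '5' -> DIGIT
  pos 2: '9' -> DIGIT
  pos 3: '4' -> DIGIT
  pos 7: '4' -> DIGIT
  pos 8: '8' -> DIGIT
  pos 10: '1' -> DIGIT
  pos 11: '8' -> DIGIT
  pos 14: '6' -> DIGIT
  pos 15: '4' -> DIGIT
  pos 16: '7' -> DIGIT
  pos 18: '3' -> DIGIT
Digits found: ['5', '9', '4', '4', '8', '1', '8', '6', '4', '7', '3']
Total: 11

11


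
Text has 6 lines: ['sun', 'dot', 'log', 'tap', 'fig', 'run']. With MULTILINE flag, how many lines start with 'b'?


With MULTILINE flag, ^ matches the start of each line.
Lines: ['sun', 'dot', 'log', 'tap', 'fig', 'run']
Checking which lines start with 'b':
  Line 1: 'sun' -> no
  Line 2: 'dot' -> no
  Line 3: 'log' -> no
  Line 4: 'tap' -> no
  Line 5: 'fig' -> no
  Line 6: 'run' -> no
Matching lines: []
Count: 0

0


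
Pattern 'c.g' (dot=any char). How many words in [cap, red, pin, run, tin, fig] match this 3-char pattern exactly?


Pattern 'c.g' means: starts with 'c', any single char, ends with 'g'.
Checking each word (must be exactly 3 chars):
  'cap' (len=3): no
  'red' (len=3): no
  'pin' (len=3): no
  'run' (len=3): no
  'tin' (len=3): no
  'fig' (len=3): no
Matching words: []
Total: 0

0


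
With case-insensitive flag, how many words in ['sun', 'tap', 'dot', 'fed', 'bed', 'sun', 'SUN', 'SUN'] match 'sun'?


Case-insensitive matching: compare each word's lowercase form to 'sun'.
  'sun' -> lower='sun' -> MATCH
  'tap' -> lower='tap' -> no
  'dot' -> lower='dot' -> no
  'fed' -> lower='fed' -> no
  'bed' -> lower='bed' -> no
  'sun' -> lower='sun' -> MATCH
  'SUN' -> lower='sun' -> MATCH
  'SUN' -> lower='sun' -> MATCH
Matches: ['sun', 'sun', 'SUN', 'SUN']
Count: 4

4


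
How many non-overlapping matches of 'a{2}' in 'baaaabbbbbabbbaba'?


Pattern 'a{2}' matches exactly 2 consecutive a's (greedy, non-overlapping).
String: 'baaaabbbbbabbbaba'
Scanning for runs of a's:
  Run at pos 1: 'aaaa' (length 4) -> 2 match(es)
  Run at pos 10: 'a' (length 1) -> 0 match(es)
  Run at pos 14: 'a' (length 1) -> 0 match(es)
  Run at pos 16: 'a' (length 1) -> 0 match(es)
Matches found: ['aa', 'aa']
Total: 2

2


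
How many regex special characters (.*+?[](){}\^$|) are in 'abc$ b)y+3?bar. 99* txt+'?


Regex special characters are: . * + ? [ ] ( ) { } \ ^ $ |
Scanning 'abc$ b)y+3?bar. 99* txt+':
  pos 3: '$' -> SPECIAL
  pos 6: ')' -> SPECIAL
  pos 8: '+' -> SPECIAL
  pos 10: '?' -> SPECIAL
  pos 14: '.' -> SPECIAL
  pos 18: '*' -> SPECIAL
  pos 23: '+' -> SPECIAL
Special chars found: ['$', ')', '+', '?', '.', '*', '+']
Total: 7

7


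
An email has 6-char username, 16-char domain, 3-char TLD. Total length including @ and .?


An email address has format: username@domain.tld
Username length: 6
'@' character: 1
Domain length: 16
'.' character: 1
TLD length: 3
Total = 6 + 1 + 16 + 1 + 3 = 27

27


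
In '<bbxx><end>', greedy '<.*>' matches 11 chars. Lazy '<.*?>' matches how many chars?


Greedy '<.*>' tries to match as MUCH as possible.
Lazy '<.*?>' tries to match as LITTLE as possible.

String: '<bbxx><end>'
Greedy '<.*>' starts at first '<' and extends to the LAST '>': '<bbxx><end>' (11 chars)
Lazy '<.*?>' starts at first '<' and stops at the FIRST '>': '<bbxx>' (6 chars)

6


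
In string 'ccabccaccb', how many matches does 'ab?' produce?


Pattern 'ab?' matches 'a' optionally followed by 'b'.
String: 'ccabccaccb'
Scanning left to right for 'a' then checking next char:
  Match 1: 'ab' (a followed by b)
  Match 2: 'a' (a not followed by b)
Total matches: 2

2


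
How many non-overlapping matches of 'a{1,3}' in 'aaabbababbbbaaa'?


Pattern 'a{1,3}' matches between 1 and 3 consecutive a's (greedy).
String: 'aaabbababbbbaaa'
Finding runs of a's and applying greedy matching:
  Run at pos 0: 'aaa' (length 3)
  Run at pos 5: 'a' (length 1)
  Run at pos 7: 'a' (length 1)
  Run at pos 12: 'aaa' (length 3)
Matches: ['aaa', 'a', 'a', 'aaa']
Count: 4

4


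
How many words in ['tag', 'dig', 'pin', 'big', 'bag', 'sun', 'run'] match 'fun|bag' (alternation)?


Alternation 'fun|bag' matches either 'fun' or 'bag'.
Checking each word:
  'tag' -> no
  'dig' -> no
  'pin' -> no
  'big' -> no
  'bag' -> MATCH
  'sun' -> no
  'run' -> no
Matches: ['bag']
Count: 1

1


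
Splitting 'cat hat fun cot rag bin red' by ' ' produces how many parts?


Splitting by ' ' breaks the string at each occurrence of the separator.
Text: 'cat hat fun cot rag bin red'
Parts after split:
  Part 1: 'cat'
  Part 2: 'hat'
  Part 3: 'fun'
  Part 4: 'cot'
  Part 5: 'rag'
  Part 6: 'bin'
  Part 7: 'red'
Total parts: 7

7


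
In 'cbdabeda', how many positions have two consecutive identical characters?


Looking for consecutive identical characters in 'cbdabeda':
  pos 0-1: 'c' vs 'b' -> different
  pos 1-2: 'b' vs 'd' -> different
  pos 2-3: 'd' vs 'a' -> different
  pos 3-4: 'a' vs 'b' -> different
  pos 4-5: 'b' vs 'e' -> different
  pos 5-6: 'e' vs 'd' -> different
  pos 6-7: 'd' vs 'a' -> different
Consecutive identical pairs: []
Count: 0

0


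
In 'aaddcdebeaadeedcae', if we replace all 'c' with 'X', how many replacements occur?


re.sub('c', 'X', text) replaces every occurrence of 'c' with 'X'.
Text: 'aaddcdebeaadeedcae'
Scanning for 'c':
  pos 4: 'c' -> replacement #1
  pos 15: 'c' -> replacement #2
Total replacements: 2

2


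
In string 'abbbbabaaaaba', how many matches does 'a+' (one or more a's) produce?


Pattern 'a+' matches one or more consecutive a's.
String: 'abbbbabaaaaba'
Scanning for runs of a:
  Match 1: 'a' (length 1)
  Match 2: 'a' (length 1)
  Match 3: 'aaaa' (length 4)
  Match 4: 'a' (length 1)
Total matches: 4

4


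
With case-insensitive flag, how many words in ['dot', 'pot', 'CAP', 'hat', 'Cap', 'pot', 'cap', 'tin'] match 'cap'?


Case-insensitive matching: compare each word's lowercase form to 'cap'.
  'dot' -> lower='dot' -> no
  'pot' -> lower='pot' -> no
  'CAP' -> lower='cap' -> MATCH
  'hat' -> lower='hat' -> no
  'Cap' -> lower='cap' -> MATCH
  'pot' -> lower='pot' -> no
  'cap' -> lower='cap' -> MATCH
  'tin' -> lower='tin' -> no
Matches: ['CAP', 'Cap', 'cap']
Count: 3

3


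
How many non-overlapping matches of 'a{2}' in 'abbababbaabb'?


Pattern 'a{2}' matches exactly 2 consecutive a's (greedy, non-overlapping).
String: 'abbababbaabb'
Scanning for runs of a's:
  Run at pos 0: 'a' (length 1) -> 0 match(es)
  Run at pos 3: 'a' (length 1) -> 0 match(es)
  Run at pos 5: 'a' (length 1) -> 0 match(es)
  Run at pos 8: 'aa' (length 2) -> 1 match(es)
Matches found: ['aa']
Total: 1

1


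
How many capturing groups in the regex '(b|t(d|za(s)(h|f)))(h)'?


To count capturing groups, count each '(' that starts a group.
Pattern: '(b|t(d|za(s)(h|f)))(h)'
Walking through the pattern:
  Position 0: '(' -> group #1
  Position 4: '(' -> group #2
  Position 9: '(' -> group #3
  Position 12: '(' -> group #4
  Position 19: '(' -> group #5
Total capturing groups: 5

5


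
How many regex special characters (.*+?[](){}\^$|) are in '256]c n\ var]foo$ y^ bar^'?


Regex special characters are: . * + ? [ ] ( ) { } \ ^ $ |
Scanning '256]c n\ var]foo$ y^ bar^':
  pos 3: ']' -> SPECIAL
  pos 7: '\' -> SPECIAL
  pos 12: ']' -> SPECIAL
  pos 16: '$' -> SPECIAL
  pos 19: '^' -> SPECIAL
  pos 24: '^' -> SPECIAL
Special chars found: [']', '\\', ']', '$', '^', '^']
Total: 6

6


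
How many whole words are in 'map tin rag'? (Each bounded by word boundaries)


Word boundaries (\b) mark the start/end of each word.
Text: 'map tin rag'
Splitting by whitespace:
  Word 1: 'map'
  Word 2: 'tin'
  Word 3: 'rag'
Total whole words: 3

3


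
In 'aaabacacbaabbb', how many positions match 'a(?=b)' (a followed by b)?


Lookahead 'a(?=b)' matches 'a' only when followed by 'b'.
String: 'aaabacacbaabbb'
Checking each position where char is 'a':
  pos 0: 'a' -> no (next='a')
  pos 1: 'a' -> no (next='a')
  pos 2: 'a' -> MATCH (next='b')
  pos 4: 'a' -> no (next='c')
  pos 6: 'a' -> no (next='c')
  pos 9: 'a' -> no (next='a')
  pos 10: 'a' -> MATCH (next='b')
Matching positions: [2, 10]
Count: 2

2


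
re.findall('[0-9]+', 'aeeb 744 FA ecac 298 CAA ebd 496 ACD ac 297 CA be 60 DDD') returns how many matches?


Pattern '[0-9]+' finds one or more digits.
Text: 'aeeb 744 FA ecac 298 CAA ebd 496 ACD ac 297 CA be 60 DDD'
Scanning for matches:
  Match 1: '744'
  Match 2: '298'
  Match 3: '496'
  Match 4: '297'
  Match 5: '60'
Total matches: 5

5


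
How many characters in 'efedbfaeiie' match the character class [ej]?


Character class [ej] matches any of: {e, j}
Scanning string 'efedbfaeiie' character by character:
  pos 0: 'e' -> MATCH
  pos 1: 'f' -> no
  pos 2: 'e' -> MATCH
  pos 3: 'd' -> no
  pos 4: 'b' -> no
  pos 5: 'f' -> no
  pos 6: 'a' -> no
  pos 7: 'e' -> MATCH
  pos 8: 'i' -> no
  pos 9: 'i' -> no
  pos 10: 'e' -> MATCH
Total matches: 4

4


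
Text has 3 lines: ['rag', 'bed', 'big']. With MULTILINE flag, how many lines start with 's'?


With MULTILINE flag, ^ matches the start of each line.
Lines: ['rag', 'bed', 'big']
Checking which lines start with 's':
  Line 1: 'rag' -> no
  Line 2: 'bed' -> no
  Line 3: 'big' -> no
Matching lines: []
Count: 0

0


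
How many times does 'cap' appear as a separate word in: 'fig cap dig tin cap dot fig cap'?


Scanning each word for exact match 'cap':
  Word 1: 'fig' -> no
  Word 2: 'cap' -> MATCH
  Word 3: 'dig' -> no
  Word 4: 'tin' -> no
  Word 5: 'cap' -> MATCH
  Word 6: 'dot' -> no
  Word 7: 'fig' -> no
  Word 8: 'cap' -> MATCH
Total matches: 3

3


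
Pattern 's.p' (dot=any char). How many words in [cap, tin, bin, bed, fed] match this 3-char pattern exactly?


Pattern 's.p' means: starts with 's', any single char, ends with 'p'.
Checking each word (must be exactly 3 chars):
  'cap' (len=3): no
  'tin' (len=3): no
  'bin' (len=3): no
  'bed' (len=3): no
  'fed' (len=3): no
Matching words: []
Total: 0

0


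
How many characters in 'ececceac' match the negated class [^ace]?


Negated class [^ace] matches any char NOT in {a, c, e}
Scanning 'ececceac':
  pos 0: 'e' -> no (excluded)
  pos 1: 'c' -> no (excluded)
  pos 2: 'e' -> no (excluded)
  pos 3: 'c' -> no (excluded)
  pos 4: 'c' -> no (excluded)
  pos 5: 'e' -> no (excluded)
  pos 6: 'a' -> no (excluded)
  pos 7: 'c' -> no (excluded)
Total matches: 0

0


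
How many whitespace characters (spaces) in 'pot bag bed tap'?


\s matches whitespace characters (spaces, tabs, etc.).
Text: 'pot bag bed tap'
This text has 4 words separated by spaces.
Number of spaces = number of words - 1 = 4 - 1 = 3

3


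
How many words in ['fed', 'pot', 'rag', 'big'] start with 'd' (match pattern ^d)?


Pattern ^d anchors to start of word. Check which words begin with 'd':
  'fed' -> no
  'pot' -> no
  'rag' -> no
  'big' -> no
Matching words: []
Count: 0

0


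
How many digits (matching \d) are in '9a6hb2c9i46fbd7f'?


\d matches any digit 0-9.
Scanning '9a6hb2c9i46fbd7f':
  pos 0: '9' -> DIGIT
  pos 2: '6' -> DIGIT
  pos 5: '2' -> DIGIT
  pos 7: '9' -> DIGIT
  pos 9: '4' -> DIGIT
  pos 10: '6' -> DIGIT
  pos 14: '7' -> DIGIT
Digits found: ['9', '6', '2', '9', '4', '6', '7']
Total: 7

7


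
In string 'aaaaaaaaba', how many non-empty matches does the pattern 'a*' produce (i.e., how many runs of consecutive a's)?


Pattern 'a*' matches zero or more a's. We want non-empty runs of consecutive a's.
String: 'aaaaaaaaba'
Walking through the string to find runs of a's:
  Run 1: positions 0-7 -> 'aaaaaaaa'
  Run 2: positions 9-9 -> 'a'
Non-empty runs found: ['aaaaaaaa', 'a']
Count: 2

2


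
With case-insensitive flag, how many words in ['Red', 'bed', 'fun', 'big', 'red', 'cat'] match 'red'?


Case-insensitive matching: compare each word's lowercase form to 'red'.
  'Red' -> lower='red' -> MATCH
  'bed' -> lower='bed' -> no
  'fun' -> lower='fun' -> no
  'big' -> lower='big' -> no
  'red' -> lower='red' -> MATCH
  'cat' -> lower='cat' -> no
Matches: ['Red', 'red']
Count: 2

2


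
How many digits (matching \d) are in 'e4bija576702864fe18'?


\d matches any digit 0-9.
Scanning 'e4bija576702864fe18':
  pos 1: '4' -> DIGIT
  pos 6: '5' -> DIGIT
  pos 7: '7' -> DIGIT
  pos 8: '6' -> DIGIT
  pos 9: '7' -> DIGIT
  pos 10: '0' -> DIGIT
  pos 11: '2' -> DIGIT
  pos 12: '8' -> DIGIT
  pos 13: '6' -> DIGIT
  pos 14: '4' -> DIGIT
  pos 17: '1' -> DIGIT
  pos 18: '8' -> DIGIT
Digits found: ['4', '5', '7', '6', '7', '0', '2', '8', '6', '4', '1', '8']
Total: 12

12


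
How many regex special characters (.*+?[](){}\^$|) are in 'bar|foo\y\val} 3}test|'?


Regex special characters are: . * + ? [ ] ( ) { } \ ^ $ |
Scanning 'bar|foo\y\val} 3}test|':
  pos 3: '|' -> SPECIAL
  pos 7: '\' -> SPECIAL
  pos 9: '\' -> SPECIAL
  pos 13: '}' -> SPECIAL
  pos 16: '}' -> SPECIAL
  pos 21: '|' -> SPECIAL
Special chars found: ['|', '\\', '\\', '}', '}', '|']
Total: 6

6


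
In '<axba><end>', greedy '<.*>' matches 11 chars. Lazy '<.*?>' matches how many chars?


Greedy '<.*>' tries to match as MUCH as possible.
Lazy '<.*?>' tries to match as LITTLE as possible.

String: '<axba><end>'
Greedy '<.*>' starts at first '<' and extends to the LAST '>': '<axba><end>' (11 chars)
Lazy '<.*?>' starts at first '<' and stops at the FIRST '>': '<axba>' (6 chars)

6


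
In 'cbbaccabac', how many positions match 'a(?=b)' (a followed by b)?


Lookahead 'a(?=b)' matches 'a' only when followed by 'b'.
String: 'cbbaccabac'
Checking each position where char is 'a':
  pos 3: 'a' -> no (next='c')
  pos 6: 'a' -> MATCH (next='b')
  pos 8: 'a' -> no (next='c')
Matching positions: [6]
Count: 1

1


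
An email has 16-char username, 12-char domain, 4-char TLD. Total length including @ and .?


An email address has format: username@domain.tld
Username length: 16
'@' character: 1
Domain length: 12
'.' character: 1
TLD length: 4
Total = 16 + 1 + 12 + 1 + 4 = 34

34


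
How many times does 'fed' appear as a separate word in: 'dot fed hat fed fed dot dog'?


Scanning each word for exact match 'fed':
  Word 1: 'dot' -> no
  Word 2: 'fed' -> MATCH
  Word 3: 'hat' -> no
  Word 4: 'fed' -> MATCH
  Word 5: 'fed' -> MATCH
  Word 6: 'dot' -> no
  Word 7: 'dog' -> no
Total matches: 3

3


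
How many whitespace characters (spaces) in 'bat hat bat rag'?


\s matches whitespace characters (spaces, tabs, etc.).
Text: 'bat hat bat rag'
This text has 4 words separated by spaces.
Number of spaces = number of words - 1 = 4 - 1 = 3

3


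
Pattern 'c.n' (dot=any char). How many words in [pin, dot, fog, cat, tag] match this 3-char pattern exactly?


Pattern 'c.n' means: starts with 'c', any single char, ends with 'n'.
Checking each word (must be exactly 3 chars):
  'pin' (len=3): no
  'dot' (len=3): no
  'fog' (len=3): no
  'cat' (len=3): no
  'tag' (len=3): no
Matching words: []
Total: 0

0


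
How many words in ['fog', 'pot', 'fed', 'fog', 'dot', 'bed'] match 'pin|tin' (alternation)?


Alternation 'pin|tin' matches either 'pin' or 'tin'.
Checking each word:
  'fog' -> no
  'pot' -> no
  'fed' -> no
  'fog' -> no
  'dot' -> no
  'bed' -> no
Matches: []
Count: 0

0


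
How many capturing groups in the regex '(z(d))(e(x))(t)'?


To count capturing groups, count each '(' that starts a group.
Pattern: '(z(d))(e(x))(t)'
Walking through the pattern:
  Position 0: '(' -> group #1
  Position 2: '(' -> group #2
  Position 6: '(' -> group #3
  Position 8: '(' -> group #4
  Position 12: '(' -> group #5
Total capturing groups: 5

5


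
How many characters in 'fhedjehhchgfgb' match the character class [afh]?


Character class [afh] matches any of: {a, f, h}
Scanning string 'fhedjehhchgfgb' character by character:
  pos 0: 'f' -> MATCH
  pos 1: 'h' -> MATCH
  pos 2: 'e' -> no
  pos 3: 'd' -> no
  pos 4: 'j' -> no
  pos 5: 'e' -> no
  pos 6: 'h' -> MATCH
  pos 7: 'h' -> MATCH
  pos 8: 'c' -> no
  pos 9: 'h' -> MATCH
  pos 10: 'g' -> no
  pos 11: 'f' -> MATCH
  pos 12: 'g' -> no
  pos 13: 'b' -> no
Total matches: 6

6


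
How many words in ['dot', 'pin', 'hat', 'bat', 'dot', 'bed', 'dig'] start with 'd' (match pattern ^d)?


Pattern ^d anchors to start of word. Check which words begin with 'd':
  'dot' -> MATCH (starts with 'd')
  'pin' -> no
  'hat' -> no
  'bat' -> no
  'dot' -> MATCH (starts with 'd')
  'bed' -> no
  'dig' -> MATCH (starts with 'd')
Matching words: ['dot', 'dot', 'dig']
Count: 3

3


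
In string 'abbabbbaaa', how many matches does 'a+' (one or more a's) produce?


Pattern 'a+' matches one or more consecutive a's.
String: 'abbabbbaaa'
Scanning for runs of a:
  Match 1: 'a' (length 1)
  Match 2: 'a' (length 1)
  Match 3: 'aaa' (length 3)
Total matches: 3

3


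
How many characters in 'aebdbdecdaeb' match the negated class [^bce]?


Negated class [^bce] matches any char NOT in {b, c, e}
Scanning 'aebdbdecdaeb':
  pos 0: 'a' -> MATCH
  pos 1: 'e' -> no (excluded)
  pos 2: 'b' -> no (excluded)
  pos 3: 'd' -> MATCH
  pos 4: 'b' -> no (excluded)
  pos 5: 'd' -> MATCH
  pos 6: 'e' -> no (excluded)
  pos 7: 'c' -> no (excluded)
  pos 8: 'd' -> MATCH
  pos 9: 'a' -> MATCH
  pos 10: 'e' -> no (excluded)
  pos 11: 'b' -> no (excluded)
Total matches: 5

5


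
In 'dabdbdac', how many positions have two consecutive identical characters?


Looking for consecutive identical characters in 'dabdbdac':
  pos 0-1: 'd' vs 'a' -> different
  pos 1-2: 'a' vs 'b' -> different
  pos 2-3: 'b' vs 'd' -> different
  pos 3-4: 'd' vs 'b' -> different
  pos 4-5: 'b' vs 'd' -> different
  pos 5-6: 'd' vs 'a' -> different
  pos 6-7: 'a' vs 'c' -> different
Consecutive identical pairs: []
Count: 0

0


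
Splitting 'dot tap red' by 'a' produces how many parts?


Splitting by 'a' breaks the string at each occurrence of the separator.
Text: 'dot tap red'
Parts after split:
  Part 1: 'dot t'
  Part 2: 'p red'
Total parts: 2

2


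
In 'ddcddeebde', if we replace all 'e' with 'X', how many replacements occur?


re.sub('e', 'X', text) replaces every occurrence of 'e' with 'X'.
Text: 'ddcddeebde'
Scanning for 'e':
  pos 5: 'e' -> replacement #1
  pos 6: 'e' -> replacement #2
  pos 9: 'e' -> replacement #3
Total replacements: 3

3


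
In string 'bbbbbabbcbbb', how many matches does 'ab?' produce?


Pattern 'ab?' matches 'a' optionally followed by 'b'.
String: 'bbbbbabbcbbb'
Scanning left to right for 'a' then checking next char:
  Match 1: 'ab' (a followed by b)
Total matches: 1

1


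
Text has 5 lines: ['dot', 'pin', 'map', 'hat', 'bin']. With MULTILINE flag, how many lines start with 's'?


With MULTILINE flag, ^ matches the start of each line.
Lines: ['dot', 'pin', 'map', 'hat', 'bin']
Checking which lines start with 's':
  Line 1: 'dot' -> no
  Line 2: 'pin' -> no
  Line 3: 'map' -> no
  Line 4: 'hat' -> no
  Line 5: 'bin' -> no
Matching lines: []
Count: 0

0


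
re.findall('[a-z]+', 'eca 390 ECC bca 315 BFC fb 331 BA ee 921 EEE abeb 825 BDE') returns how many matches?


Pattern '[a-z]+' finds one or more lowercase letters.
Text: 'eca 390 ECC bca 315 BFC fb 331 BA ee 921 EEE abeb 825 BDE'
Scanning for matches:
  Match 1: 'eca'
  Match 2: 'bca'
  Match 3: 'fb'
  Match 4: 'ee'
  Match 5: 'abeb'
Total matches: 5

5


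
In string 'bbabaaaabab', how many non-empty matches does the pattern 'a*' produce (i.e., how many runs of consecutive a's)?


Pattern 'a*' matches zero or more a's. We want non-empty runs of consecutive a's.
String: 'bbabaaaabab'
Walking through the string to find runs of a's:
  Run 1: positions 2-2 -> 'a'
  Run 2: positions 4-7 -> 'aaaa'
  Run 3: positions 9-9 -> 'a'
Non-empty runs found: ['a', 'aaaa', 'a']
Count: 3

3


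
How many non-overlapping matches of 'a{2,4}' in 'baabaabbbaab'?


Pattern 'a{2,4}' matches between 2 and 4 consecutive a's (greedy).
String: 'baabaabbbaab'
Finding runs of a's and applying greedy matching:
  Run at pos 1: 'aa' (length 2)
  Run at pos 4: 'aa' (length 2)
  Run at pos 9: 'aa' (length 2)
Matches: ['aa', 'aa', 'aa']
Count: 3

3


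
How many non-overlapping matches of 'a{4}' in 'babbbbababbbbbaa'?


Pattern 'a{4}' matches exactly 4 consecutive a's (greedy, non-overlapping).
String: 'babbbbababbbbbaa'
Scanning for runs of a's:
  Run at pos 1: 'a' (length 1) -> 0 match(es)
  Run at pos 6: 'a' (length 1) -> 0 match(es)
  Run at pos 8: 'a' (length 1) -> 0 match(es)
  Run at pos 14: 'aa' (length 2) -> 0 match(es)
Matches found: []
Total: 0

0


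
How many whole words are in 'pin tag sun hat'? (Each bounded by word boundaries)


Word boundaries (\b) mark the start/end of each word.
Text: 'pin tag sun hat'
Splitting by whitespace:
  Word 1: 'pin'
  Word 2: 'tag'
  Word 3: 'sun'
  Word 4: 'hat'
Total whole words: 4

4


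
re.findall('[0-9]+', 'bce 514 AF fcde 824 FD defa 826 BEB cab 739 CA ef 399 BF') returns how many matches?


Pattern '[0-9]+' finds one or more digits.
Text: 'bce 514 AF fcde 824 FD defa 826 BEB cab 739 CA ef 399 BF'
Scanning for matches:
  Match 1: '514'
  Match 2: '824'
  Match 3: '826'
  Match 4: '739'
  Match 5: '399'
Total matches: 5

5
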